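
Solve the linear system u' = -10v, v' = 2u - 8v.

u(t) = -K_1e^(-4t)sin(2t) + 2K_1e^(-4t)cos(2t) + 2K_2e^(-4t)sin(2t) + K_2e^(-4t)cos(2t), v(t) = K_1e^(-4t)cos(2t) + K_2e^(-4t)sin(2t)

Coefficient matrix A = [[0, -10], [2, -8]].
Characteristic polynomial det(A - λI) = λ^2 + 8λ + 20 = 0.
Eigenvalues λ = -4 ± 2i (complex conjugate pair).
For λ=-4+2i: an eigenvector is (2,1) - i(-1,0) = (2 + i, 1).
A real fundamental pair from Re and Im of e^((-4+2i)t)v: X_1 = e^(-4t)(cos(2t)·(2,1) + sin(2t)·(-1,0)), X_2 = e^(-4t)(sin(2t)·(2,1) - cos(2t)·(-1,0)).
General solution: K_1X_1 + K_2X_2.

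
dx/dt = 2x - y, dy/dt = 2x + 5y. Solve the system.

x(t) = K_1e^(3t) + K_2e^(4t), y(t) = -K_1e^(3t) - 2K_2e^(4t)

Coefficient matrix A = [[2, -1], [2, 5]].
Characteristic polynomial det(A - λI) = λ^2 - 7λ + 12 = 0.
Eigenvalues λ = 3, 4.
For λ=3: (A-λI) row 1 is [-1, -1], so an eigenvector is (1, -1).
For λ=4: (A-λI) row 1 is [-2, -1], so an eigenvector is (1, -2).
General solution: K_1e^(3t)(1,-1) + K_2e^(4t)(1,-2).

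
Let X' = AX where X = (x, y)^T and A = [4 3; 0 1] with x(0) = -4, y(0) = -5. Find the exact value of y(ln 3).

-15

A = [[4,3],[0,1]]; eigenvalues λ = 4, 1.
Eigenvectors: (1,0) for λ=4, (1,-1) for λ=1.
From the initial condition, c_1 = -9, c_2 = 5.
y(ln 3) = (-9)(3^4)(0) + (5)(3^1)(-1) = -15.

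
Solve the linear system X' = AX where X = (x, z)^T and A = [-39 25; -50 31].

Coefficient matrix A = [[-39, 25], [-50, 31]].
Characteristic polynomial det(A - λI) = λ^2 + 8λ + 41 = 0.
Eigenvalues λ = -4 ± 5i (complex conjugate pair).
For λ=-4+5i: an eigenvector is (-2,-3) - i(-1,-1) = (-2 + i, -3 + i).
A real fundamental pair from Re and Im of e^((-4+5i)t)v: X_1 = e^(-4t)(cos(5t)·(-2,-3) + sin(5t)·(-1,-1)), X_2 = e^(-4t)(sin(5t)·(-2,-3) - cos(5t)·(-1,-1)).
General solution: K_1X_1 + K_2X_2.

x(t) = -K_1e^(-4t)sin(5t) - 2K_1e^(-4t)cos(5t) - 2K_2e^(-4t)sin(5t) + K_2e^(-4t)cos(5t), z(t) = -K_1e^(-4t)sin(5t) - 3K_1e^(-4t)cos(5t) - 3K_2e^(-4t)sin(5t) + K_2e^(-4t)cos(5t)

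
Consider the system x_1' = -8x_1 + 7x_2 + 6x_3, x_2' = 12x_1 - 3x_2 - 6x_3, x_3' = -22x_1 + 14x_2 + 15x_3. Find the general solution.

x_1(t) = C_1e^(4t) - C_2e^(-3t) + C_3e^(3t), x_2(t) = C_2e^(-3t) - C_3e^(3t), x_3(t) = 2C_1e^(4t) - 2C_2e^(-3t) + 3C_3e^(3t)

Coefficient matrix A = [[-8, 7, 6], [12, -3, -6], [-22, 14, 15]].
det(A - λI) = 0 gives eigenvalues λ = 4, -3, 3.
For λ=4: eigenvector (1,0,2).
For λ=-3: eigenvector (-1,1,-2).
For λ=3: eigenvector (1,-1,3).
General solution: C_1e^(4t)(1,0,2) + C_2e^(-3t)(-1,1,-2) + C_3e^(3t)(1,-1,3).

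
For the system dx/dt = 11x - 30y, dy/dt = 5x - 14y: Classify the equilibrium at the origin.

saddle

A = [[11,-30],[5,-14]]; det(A-λI) = λ^2 + 3λ - 4.
λ = -4, 1: opposite signs.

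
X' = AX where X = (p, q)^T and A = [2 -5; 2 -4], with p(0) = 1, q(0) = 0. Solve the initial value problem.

p(t) = 3e^(-t)sin(t) + e^(-t)cos(t), q(t) = 2e^(-t)sin(t)

Coefficient matrix A = [[2, -5], [2, -4]].
Characteristic polynomial det(A - λI) = λ^2 + 2λ + 2 = 0.
Eigenvalues λ = -1 ± i (complex conjugate pair).
For λ=-1+i: an eigenvector is (-1,-1) - i(2,1) = (-1 - 2i, -1 - i).
A real fundamental pair from Re and Im of e^((-1+i)t)v: X_1 = e^(-t)(cos(t)·(-1,-1) + sin(t)·(2,1)), X_2 = e^(-t)(sin(t)·(-1,-1) - cos(t)·(2,1)).
General solution: C_1X_1 + C_2X_2.
Applying p(0)=1, q(0)=0 gives C_1=1, C_2=-1.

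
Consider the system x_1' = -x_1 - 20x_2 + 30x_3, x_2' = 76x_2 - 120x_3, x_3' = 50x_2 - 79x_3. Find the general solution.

Coefficient matrix A = [[-1, -20, 30], [0, 76, -120], [0, 50, -79]].
det(A - λI) = 0 gives eigenvalues λ = -1, -4, 1.
For λ=-1: eigenvector (1,0,0).
For λ=-4: eigenvector (0,-3,-2).
For λ=1: eigenvector (-5,8,5).
General solution: K_1e^(-t)(1,0,0) + K_2e^(-4t)(0,-3,-2) + K_3e^(t)(-5,8,5).

x_1(t) = K_1e^(-t) - 5K_3e^(t), x_2(t) = -3K_2e^(-4t) + 8K_3e^(t), x_3(t) = -2K_2e^(-4t) + 5K_3e^(t)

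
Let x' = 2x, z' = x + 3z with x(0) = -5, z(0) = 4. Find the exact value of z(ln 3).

A = [[2,0],[1,3]]; eigenvalues λ = 3, 2.
Eigenvectors: (0,1) for λ=3, (1,-1) for λ=2.
From the initial condition, c_1 = -1, c_2 = -5.
z(ln 3) = (-1)(3^3)(1) + (-5)(3^2)(-1) = 18.

18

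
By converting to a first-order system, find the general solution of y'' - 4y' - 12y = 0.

Let x_1 = y, x_2 = y'. Then x_1' = x_2 and x_2' = 12x_1 + 4x_2.
A = [[0,1],[12,4]]; det(A-λI) = λ^2 - 4λ - 12.
Eigenvalues λ = 6, -2 with eigenvectors (1,6), (1,-2).

y(t) = K_1e^(6t) + K_2e^(-2t)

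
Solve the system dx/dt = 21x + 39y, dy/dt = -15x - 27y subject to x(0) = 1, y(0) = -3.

Coefficient matrix A = [[21, 39], [-15, -27]].
Characteristic polynomial det(A - λI) = λ^2 + 6λ + 18 = 0.
Eigenvalues λ = -3 ± 3i (complex conjugate pair).
For λ=-3+3i: an eigenvector is (-3,2) - i(2,-1) = (-3 - 2i, 2 + i).
A real fundamental pair from Re and Im of e^((-3+3i)t)v: X_1 = e^(-3t)(cos(3t)·(-3,2) + sin(3t)·(2,-1)), X_2 = e^(-3t)(sin(3t)·(-3,2) - cos(3t)·(2,-1)).
General solution: K_1X_1 + K_2X_2.
Applying x(0)=1, y(0)=-3 gives K_1=-5, K_2=7.

x(t) = -31e^(-3t)sin(3t) + e^(-3t)cos(3t), y(t) = 19e^(-3t)sin(3t) - 3e^(-3t)cos(3t)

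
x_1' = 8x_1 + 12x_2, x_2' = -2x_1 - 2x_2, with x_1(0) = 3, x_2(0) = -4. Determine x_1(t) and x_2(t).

Coefficient matrix A = [[8, 12], [-2, -2]].
Characteristic polynomial det(A - λI) = λ^2 - 6λ + 8 = 0.
Eigenvalues λ = 4, 2.
For λ=4: (A-λI) row 1 is [4, 12], so an eigenvector is (3, -1).
For λ=2: (A-λI) row 1 is [6, 12], so an eigenvector is (-2, 1).
General solution: c_1e^(4t)(3,-1) + c_2e^(2t)(-2,1).
Applying x_1(0)=3, x_2(0)=-4 gives c_1=-5, c_2=-9.

x_1(t) = -15e^(4t) + 18e^(2t), x_2(t) = 5e^(4t) - 9e^(2t)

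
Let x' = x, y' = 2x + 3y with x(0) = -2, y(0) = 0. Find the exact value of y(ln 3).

-48

A = [[1,0],[2,3]]; eigenvalues λ = 1, 3.
Eigenvectors: (-1,1) for λ=1, (0,1) for λ=3.
From the initial condition, c_1 = 2, c_2 = -2.
y(ln 3) = (2)(3^1)(1) + (-2)(3^3)(1) = -48.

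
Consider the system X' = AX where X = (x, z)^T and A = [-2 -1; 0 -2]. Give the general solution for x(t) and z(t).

x(t) = c_1e^(-2t) + c_2te^(-2t) + c_2e^(-2t), z(t) = -c_2e^(-2t)

Coefficient matrix A = [[-2, -1], [0, -2]].
Characteristic polynomial det(A - λI) = λ^2 + 4λ + 4 = 0.
Single eigenvalue λ = -2 with algebraic multiplicity 2.
Eigenvector v = (1,0); generalized eigenvector w with (A-λI)w=v is (1,-1).
General solution: e^(-2t)[c_1·v + c_2·(t·v + w)].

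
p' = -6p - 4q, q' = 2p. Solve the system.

p(t) = K_1e^(-2t) - 2K_2e^(-4t), q(t) = -K_1e^(-2t) + K_2e^(-4t)

Coefficient matrix A = [[-6, -4], [2, 0]].
Characteristic polynomial det(A - λI) = λ^2 + 6λ + 8 = 0.
Eigenvalues λ = -2, -4.
For λ=-2: (A-λI) row 1 is [-4, -4], so an eigenvector is (1, -1).
For λ=-4: (A-λI) row 1 is [-2, -4], so an eigenvector is (-2, 1).
General solution: K_1e^(-2t)(1,-1) + K_2e^(-4t)(-2,1).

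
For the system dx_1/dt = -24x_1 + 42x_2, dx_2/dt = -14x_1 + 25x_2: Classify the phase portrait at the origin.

A = [[-24,42],[-14,25]]; det(A-λI) = λ^2 - λ - 12.
λ = 4, -3: opposite signs.

saddle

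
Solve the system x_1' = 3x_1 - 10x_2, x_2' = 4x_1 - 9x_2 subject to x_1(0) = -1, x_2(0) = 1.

Coefficient matrix A = [[3, -10], [4, -9]].
Characteristic polynomial det(A - λI) = λ^2 + 6λ + 13 = 0.
Eigenvalues λ = -3 ± 2i (complex conjugate pair).
For λ=-3+2i: an eigenvector is (1,1) - i(-2,-1) = (1 + 2i, 1 + i).
A real fundamental pair from Re and Im of e^((-3+2i)t)v: X_1 = e^(-3t)(cos(2t)·(1,1) + sin(2t)·(-2,-1)), X_2 = e^(-3t)(sin(2t)·(1,1) - cos(2t)·(-2,-1)).
General solution: C_1X_1 + C_2X_2.
Applying x_1(0)=-1, x_2(0)=1 gives C_1=3, C_2=-2.

x_1(t) = -8e^(-3t)sin(2t) - e^(-3t)cos(2t), x_2(t) = -5e^(-3t)sin(2t) + e^(-3t)cos(2t)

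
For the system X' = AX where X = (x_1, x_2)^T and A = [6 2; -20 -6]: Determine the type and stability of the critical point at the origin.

A = [[6,2],[-20,-6]]; det(A-λI) = λ^2 + 4.
λ = 0 ± 2i: zero real part.

center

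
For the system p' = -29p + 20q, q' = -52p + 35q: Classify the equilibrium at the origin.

unstable spiral

A = [[-29,20],[-52,35]]; det(A-λI) = λ^2 - 6λ + 25.
λ = 3 ± 4i: positive real part.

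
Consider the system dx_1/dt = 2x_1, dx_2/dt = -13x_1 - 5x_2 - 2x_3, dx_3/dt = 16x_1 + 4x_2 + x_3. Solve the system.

x_1(t) = C_1e^(2t), x_2(t) = -3C_1e^(2t) - C_2e^(-t) - C_3e^(-3t), x_3(t) = 4C_1e^(2t) + 2C_2e^(-t) + C_3e^(-3t)

Coefficient matrix A = [[2, 0, 0], [-13, -5, -2], [16, 4, 1]].
det(A - λI) = 0 gives eigenvalues λ = 2, -1, -3.
For λ=2: eigenvector (1,-3,4).
For λ=-1: eigenvector (0,-1,2).
For λ=-3: eigenvector (0,-1,1).
General solution: C_1e^(2t)(1,-3,4) + C_2e^(-t)(0,-1,2) + C_3e^(-3t)(0,-1,1).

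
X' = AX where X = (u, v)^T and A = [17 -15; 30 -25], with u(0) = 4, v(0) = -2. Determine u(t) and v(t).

Coefficient matrix A = [[17, -15], [30, -25]].
Characteristic polynomial det(A - λI) = λ^2 + 8λ + 25 = 0.
Eigenvalues λ = -4 ± 3i (complex conjugate pair).
For λ=-4+3i: an eigenvector is (-2,-3) - i(1,1) = (-2 - i, -3 - i).
A real fundamental pair from Re and Im of e^((-4+3i)t)v: X_1 = e^(-4t)(cos(3t)·(-2,-3) + sin(3t)·(1,1)), X_2 = e^(-4t)(sin(3t)·(-2,-3) - cos(3t)·(1,1)).
General solution: C_1X_1 + C_2X_2.
Applying u(0)=4, v(0)=-2 gives C_1=6, C_2=-16.

u(t) = 38e^(-4t)sin(3t) + 4e^(-4t)cos(3t), v(t) = 54e^(-4t)sin(3t) - 2e^(-4t)cos(3t)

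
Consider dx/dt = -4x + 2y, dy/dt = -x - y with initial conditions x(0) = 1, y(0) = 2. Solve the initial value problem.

x(t) = 3e^(-2t) - 2e^(-3t), y(t) = 3e^(-2t) - e^(-3t)

Coefficient matrix A = [[-4, 2], [-1, -1]].
Characteristic polynomial det(A - λI) = λ^2 + 5λ + 6 = 0.
Eigenvalues λ = -3, -2.
For λ=-3: (A-λI) row 1 is [-1, 2], so an eigenvector is (2, 1).
For λ=-2: (A-λI) row 1 is [-2, 2], so an eigenvector is (-1, -1).
General solution: K_1e^(-3t)(2,1) + K_2e^(-2t)(-1,-1).
Applying x(0)=1, y(0)=2 gives K_1=-1, K_2=-3.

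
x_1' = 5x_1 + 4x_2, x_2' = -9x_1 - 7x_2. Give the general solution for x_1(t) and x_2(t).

Coefficient matrix A = [[5, 4], [-9, -7]].
Characteristic polynomial det(A - λI) = λ^2 + 2λ + 1 = 0.
Single eigenvalue λ = -1 with algebraic multiplicity 2.
Eigenvector v = (-2,3); generalized eigenvector w with (A-λI)w=v is (1,-2).
General solution: e^(-t)[K_1·v + K_2·(t·v + w)].

x_1(t) = -2K_1e^(-t) - 2K_2te^(-t) + K_2e^(-t), x_2(t) = 3K_1e^(-t) + 3K_2te^(-t) - 2K_2e^(-t)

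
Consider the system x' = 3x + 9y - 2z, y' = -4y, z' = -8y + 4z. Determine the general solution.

Coefficient matrix A = [[3, 9, -2], [0, -4, 0], [0, -8, 4]].
det(A - λI) = 0 gives eigenvalues λ = 4, -4, 3.
For λ=4: eigenvector (-2,0,1).
For λ=-4: eigenvector (-1,1,1).
For λ=3: eigenvector (1,0,0).
General solution: C_1e^(4t)(-2,0,1) + C_2e^(-4t)(-1,1,1) + C_3e^(3t)(1,0,0).

x(t) = -2C_1e^(4t) - C_2e^(-4t) + C_3e^(3t), y(t) = C_2e^(-4t), z(t) = C_1e^(4t) + C_2e^(-4t)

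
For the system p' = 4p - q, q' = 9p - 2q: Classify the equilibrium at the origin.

A = [[4,-1],[9,-2]]; det(A-λI) = λ^2 - 2λ + 1.
repeated λ = 1 with a single eigenvector.

unstable improper node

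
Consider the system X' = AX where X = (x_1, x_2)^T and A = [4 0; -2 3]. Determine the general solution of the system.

Coefficient matrix A = [[4, 0], [-2, 3]].
Characteristic polynomial det(A - λI) = λ^2 - 7λ + 12 = 0.
Eigenvalues λ = 4, 3.
For λ=4: (A-λI) row 2 is [-2, -1], so an eigenvector is (-1, 2).
For λ=3: (A-λI) row 1 is [1, 0], so an eigenvector is (0, 1).
General solution: c_1e^(4t)(-1,2) + c_2e^(3t)(0,1).

x_1(t) = -c_1e^(4t), x_2(t) = 2c_1e^(4t) + c_2e^(3t)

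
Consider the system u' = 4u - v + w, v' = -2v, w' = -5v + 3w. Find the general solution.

Coefficient matrix A = [[4, -1, 1], [0, -2, 0], [0, -5, 3]].
det(A - λI) = 0 gives eigenvalues λ = 4, 3, -2.
For λ=4: eigenvector (1,0,0).
For λ=3: eigenvector (1,0,-1).
For λ=-2: eigenvector (0,1,1).
General solution: C_1e^(4t)(1,0,0) + C_2e^(3t)(1,0,-1) + C_3e^(-2t)(0,1,1).

u(t) = C_1e^(4t) + C_2e^(3t), v(t) = C_3e^(-2t), w(t) = -C_2e^(3t) + C_3e^(-2t)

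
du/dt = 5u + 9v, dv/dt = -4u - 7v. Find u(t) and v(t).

u(t) = 3c_1e^(-t) + 3c_2te^(-t) - c_2e^(-t), v(t) = -2c_1e^(-t) - 2c_2te^(-t) + c_2e^(-t)

Coefficient matrix A = [[5, 9], [-4, -7]].
Characteristic polynomial det(A - λI) = λ^2 + 2λ + 1 = 0.
Single eigenvalue λ = -1 with algebraic multiplicity 2.
Eigenvector v = (3,-2); generalized eigenvector w with (A-λI)w=v is (-1,1).
General solution: e^(-t)[c_1·v + c_2·(t·v + w)].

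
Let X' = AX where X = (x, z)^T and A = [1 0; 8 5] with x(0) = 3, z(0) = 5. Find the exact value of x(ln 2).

A = [[1,0],[8,5]]; eigenvalues λ = 1, 5.
Eigenvectors: (1,-2) for λ=1, (0,1) for λ=5.
From the initial condition, c_1 = 3, c_2 = 11.
x(ln 2) = (3)(2^1)(1) + (11)(2^5)(0) = 6.

6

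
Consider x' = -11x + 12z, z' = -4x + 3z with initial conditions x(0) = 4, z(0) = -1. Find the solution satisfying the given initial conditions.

Coefficient matrix A = [[-11, 12], [-4, 3]].
Characteristic polynomial det(A - λI) = λ^2 + 8λ + 15 = 0.
Eigenvalues λ = -3, -5.
For λ=-3: (A-λI) row 1 is [-8, 12], so an eigenvector is (-3, -2).
For λ=-5: (A-λI) row 1 is [-6, 12], so an eigenvector is (-2, -1).
General solution: c_1e^(-3t)(-3,-2) + c_2e^(-5t)(-2,-1).
Applying x(0)=4, z(0)=-1 gives c_1=6, c_2=-11.

x(t) = -18e^(-3t) + 22e^(-5t), z(t) = -12e^(-3t) + 11e^(-5t)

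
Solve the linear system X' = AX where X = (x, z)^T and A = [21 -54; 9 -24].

Coefficient matrix A = [[21, -54], [9, -24]].
Characteristic polynomial det(A - λI) = λ^2 + 3λ - 18 = 0.
Eigenvalues λ = -6, 3.
For λ=-6: (A-λI) row 1 is [27, -54], so an eigenvector is (-2, -1).
For λ=3: (A-λI) row 1 is [18, -54], so an eigenvector is (-3, -1).
General solution: C_1e^(-6t)(-2,-1) + C_2e^(3t)(-3,-1).

x(t) = -2C_1e^(-6t) - 3C_2e^(3t), z(t) = -C_1e^(-6t) - C_2e^(3t)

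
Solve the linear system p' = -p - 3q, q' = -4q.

p(t) = -K_1e^(-4t) + K_2e^(-t), q(t) = -K_1e^(-4t)

Coefficient matrix A = [[-1, -3], [0, -4]].
Characteristic polynomial det(A - λI) = λ^2 + 5λ + 4 = 0.
Eigenvalues λ = -4, -1.
For λ=-4: (A-λI) row 1 is [3, -3], so an eigenvector is (-1, -1).
For λ=-1: (A-λI) row 1 is [0, -3], so an eigenvector is (1, 0).
General solution: K_1e^(-4t)(-1,-1) + K_2e^(-t)(1,0).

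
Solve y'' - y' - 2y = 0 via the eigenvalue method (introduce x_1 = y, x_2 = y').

Let x_1 = y, x_2 = y'. Then x_1' = x_2 and x_2' = 2x_1 + x_2.
A = [[0,1],[2,1]]; det(A-λI) = λ^2 - λ - 2.
Eigenvalues λ = 2, -1 with eigenvectors (1,2), (1,-1).

y(t) = c_1e^(2t) + c_2e^(-t)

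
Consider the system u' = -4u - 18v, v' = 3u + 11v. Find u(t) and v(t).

Coefficient matrix A = [[-4, -18], [3, 11]].
Characteristic polynomial det(A - λI) = λ^2 - 7λ + 10 = 0.
Eigenvalues λ = 2, 5.
For λ=2: (A-λI) row 1 is [-6, -18], so an eigenvector is (-3, 1).
For λ=5: (A-λI) row 1 is [-9, -18], so an eigenvector is (2, -1).
General solution: K_1e^(2t)(-3,1) + K_2e^(5t)(2,-1).

u(t) = -3K_1e^(2t) + 2K_2e^(5t), v(t) = K_1e^(2t) - K_2e^(5t)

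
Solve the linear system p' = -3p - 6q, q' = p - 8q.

Coefficient matrix A = [[-3, -6], [1, -8]].
Characteristic polynomial det(A - λI) = λ^2 + 11λ + 30 = 0.
Eigenvalues λ = -6, -5.
For λ=-6: (A-λI) row 1 is [3, -6], so an eigenvector is (-2, -1).
For λ=-5: (A-λI) row 1 is [2, -6], so an eigenvector is (-3, -1).
General solution: c_1e^(-6t)(-2,-1) + c_2e^(-5t)(-3,-1).

p(t) = -2c_1e^(-6t) - 3c_2e^(-5t), q(t) = -c_1e^(-6t) - c_2e^(-5t)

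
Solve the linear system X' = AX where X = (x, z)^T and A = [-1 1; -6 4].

x(t) = K_1e^(2t) + K_2e^(t), z(t) = 3K_1e^(2t) + 2K_2e^(t)

Coefficient matrix A = [[-1, 1], [-6, 4]].
Characteristic polynomial det(A - λI) = λ^2 - 3λ + 2 = 0.
Eigenvalues λ = 2, 1.
For λ=2: (A-λI) row 1 is [-3, 1], so an eigenvector is (1, 3).
For λ=1: (A-λI) row 1 is [-2, 1], so an eigenvector is (1, 2).
General solution: K_1e^(2t)(1,3) + K_2e^(t)(1,2).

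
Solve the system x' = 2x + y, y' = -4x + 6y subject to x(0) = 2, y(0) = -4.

x(t) = -8te^(4t) + 2e^(4t), y(t) = -16te^(4t) - 4e^(4t)

Coefficient matrix A = [[2, 1], [-4, 6]].
Characteristic polynomial det(A - λI) = λ^2 - 8λ + 16 = 0.
Single eigenvalue λ = 4 with algebraic multiplicity 2.
Eigenvector v = (-1,-2); generalized eigenvector w with (A-λI)w=v is (2,3).
General solution: e^(4t)[K_1·v + K_2·(t·v + w)].
Applying x(0)=2, y(0)=-4 gives K_1=14, K_2=8.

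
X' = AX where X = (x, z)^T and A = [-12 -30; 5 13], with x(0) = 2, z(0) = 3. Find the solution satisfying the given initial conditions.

x(t) = -22e^(3t) + 24e^(-2t), z(t) = 11e^(3t) - 8e^(-2t)

Coefficient matrix A = [[-12, -30], [5, 13]].
Characteristic polynomial det(A - λI) = λ^2 - λ - 6 = 0.
Eigenvalues λ = 3, -2.
For λ=3: (A-λI) row 1 is [-15, -30], so an eigenvector is (-2, 1).
For λ=-2: (A-λI) row 1 is [-10, -30], so an eigenvector is (3, -1).
General solution: c_1e^(3t)(-2,1) + c_2e^(-2t)(3,-1).
Applying x(0)=2, z(0)=3 gives c_1=11, c_2=8.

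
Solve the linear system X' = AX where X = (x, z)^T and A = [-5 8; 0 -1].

x(t) = 2c_1e^(-t) - c_2e^(-5t), z(t) = c_1e^(-t)

Coefficient matrix A = [[-5, 8], [0, -1]].
Characteristic polynomial det(A - λI) = λ^2 + 6λ + 5 = 0.
Eigenvalues λ = -1, -5.
For λ=-1: (A-λI) row 1 is [-4, 8], so an eigenvector is (2, 1).
For λ=-5: (A-λI) row 1 is [0, 8], so an eigenvector is (-1, 0).
General solution: c_1e^(-t)(2,1) + c_2e^(-5t)(-1,0).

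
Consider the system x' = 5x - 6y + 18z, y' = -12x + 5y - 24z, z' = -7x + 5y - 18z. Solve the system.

x(t) = c_1e^(-t) - 2c_2e^(-4t), y(t) = -2c_1e^(-t) + 3c_3e^(-3t), z(t) = -c_1e^(-t) + c_2e^(-4t) + c_3e^(-3t)

Coefficient matrix A = [[5, -6, 18], [-12, 5, -24], [-7, 5, -18]].
det(A - λI) = 0 gives eigenvalues λ = -1, -4, -3.
For λ=-1: eigenvector (1,-2,-1).
For λ=-4: eigenvector (-2,0,1).
For λ=-3: eigenvector (0,3,1).
General solution: c_1e^(-t)(1,-2,-1) + c_2e^(-4t)(-2,0,1) + c_3e^(-3t)(0,3,1).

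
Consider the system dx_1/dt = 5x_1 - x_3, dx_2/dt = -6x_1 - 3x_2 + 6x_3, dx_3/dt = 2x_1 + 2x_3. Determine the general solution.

x_1(t) = C_1e^(4t) + C_2e^(3t), x_2(t) = C_2e^(3t) + C_3e^(-3t), x_3(t) = C_1e^(4t) + 2C_2e^(3t)

Coefficient matrix A = [[5, 0, -1], [-6, -3, 6], [2, 0, 2]].
det(A - λI) = 0 gives eigenvalues λ = 4, 3, -3.
For λ=4: eigenvector (1,0,1).
For λ=3: eigenvector (1,1,2).
For λ=-3: eigenvector (0,1,0).
General solution: C_1e^(4t)(1,0,1) + C_2e^(3t)(1,1,2) + C_3e^(-3t)(0,1,0).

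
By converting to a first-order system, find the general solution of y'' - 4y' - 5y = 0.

Let x_1 = y, x_2 = y'. Then x_1' = x_2 and x_2' = 5x_1 + 4x_2.
A = [[0,1],[5,4]]; det(A-λI) = λ^2 - 4λ - 5.
Eigenvalues λ = -1, 5 with eigenvectors (1,-1), (1,5).

y(t) = K_1e^(-t) + K_2e^(5t)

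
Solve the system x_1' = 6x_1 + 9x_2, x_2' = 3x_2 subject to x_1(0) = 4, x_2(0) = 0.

Coefficient matrix A = [[6, 9], [0, 3]].
Characteristic polynomial det(A - λI) = λ^2 - 9λ + 18 = 0.
Eigenvalues λ = 3, 6.
For λ=3: (A-λI) row 1 is [3, 9], so an eigenvector is (-3, 1).
For λ=6: (A-λI) row 1 is [0, 9], so an eigenvector is (-1, 0).
General solution: C_1e^(3t)(-3,1) + C_2e^(6t)(-1,0).
Applying x_1(0)=4, x_2(0)=0 gives C_1=0, C_2=-4.

x_1(t) = 4e^(6t), x_2(t) = 0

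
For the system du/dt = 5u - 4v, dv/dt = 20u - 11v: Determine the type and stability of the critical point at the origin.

A = [[5,-4],[20,-11]]; det(A-λI) = λ^2 + 6λ + 25.
λ = -3 ± 4i: negative real part.

stable spiral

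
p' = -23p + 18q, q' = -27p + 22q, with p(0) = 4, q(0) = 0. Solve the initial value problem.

Coefficient matrix A = [[-23, 18], [-27, 22]].
Characteristic polynomial det(A - λI) = λ^2 + λ - 20 = 0.
Eigenvalues λ = -5, 4.
For λ=-5: (A-λI) row 1 is [-18, 18], so an eigenvector is (1, 1).
For λ=4: (A-λI) row 1 is [-27, 18], so an eigenvector is (-2, -3).
General solution: c_1e^(-5t)(1,1) + c_2e^(4t)(-2,-3).
Applying p(0)=4, q(0)=0 gives c_1=12, c_2=4.

p(t) = -8e^(4t) + 12e^(-5t), q(t) = -12e^(4t) + 12e^(-5t)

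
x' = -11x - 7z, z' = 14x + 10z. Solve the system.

x(t) = -C_1e^(3t) + C_2e^(-4t), z(t) = 2C_1e^(3t) - C_2e^(-4t)

Coefficient matrix A = [[-11, -7], [14, 10]].
Characteristic polynomial det(A - λI) = λ^2 + λ - 12 = 0.
Eigenvalues λ = 3, -4.
For λ=3: (A-λI) row 1 is [-14, -7], so an eigenvector is (-1, 2).
For λ=-4: (A-λI) row 1 is [-7, -7], so an eigenvector is (1, -1).
General solution: C_1e^(3t)(-1,2) + C_2e^(-4t)(1,-1).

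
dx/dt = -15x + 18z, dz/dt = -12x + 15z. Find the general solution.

Coefficient matrix A = [[-15, 18], [-12, 15]].
Characteristic polynomial det(A - λI) = λ^2 - 9 = 0.
Eigenvalues λ = 3, -3.
For λ=3: (A-λI) row 1 is [-18, 18], so an eigenvector is (1, 1).
For λ=-3: (A-λI) row 1 is [-12, 18], so an eigenvector is (3, 2).
General solution: K_1e^(3t)(1,1) + K_2e^(-3t)(3,2).

x(t) = K_1e^(3t) + 3K_2e^(-3t), z(t) = K_1e^(3t) + 2K_2e^(-3t)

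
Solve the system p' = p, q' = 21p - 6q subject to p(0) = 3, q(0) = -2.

Coefficient matrix A = [[1, 0], [21, -6]].
Characteristic polynomial det(A - λI) = λ^2 + 5λ - 6 = 0.
Eigenvalues λ = -6, 1.
For λ=-6: (A-λI) row 1 is [7, 0], so an eigenvector is (0, 1).
For λ=1: (A-λI) row 2 is [21, -7], so an eigenvector is (1, 3).
General solution: c_1e^(-6t)(0,1) + c_2e^(t)(1,3).
Applying p(0)=3, q(0)=-2 gives c_1=-11, c_2=3.

p(t) = 3e^(t), q(t) = 9e^(t) - 11e^(-6t)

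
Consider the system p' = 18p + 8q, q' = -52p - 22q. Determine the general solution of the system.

Coefficient matrix A = [[18, 8], [-52, -22]].
Characteristic polynomial det(A - λI) = λ^2 + 4λ + 20 = 0.
Eigenvalues λ = -2 ± 4i (complex conjugate pair).
For λ=-2+4i: an eigenvector is (1,-2) - i(1,-3) = (1 - i, -2 + 3i).
A real fundamental pair from Re and Im of e^((-2+4i)t)v: X_1 = e^(-2t)(cos(4t)·(1,-2) + sin(4t)·(1,-3)), X_2 = e^(-2t)(sin(4t)·(1,-2) - cos(4t)·(1,-3)).
General solution: C_1X_1 + C_2X_2.

p(t) = C_1e^(-2t)sin(4t) + C_1e^(-2t)cos(4t) + C_2e^(-2t)sin(4t) - C_2e^(-2t)cos(4t), q(t) = -3C_1e^(-2t)sin(4t) - 2C_1e^(-2t)cos(4t) - 2C_2e^(-2t)sin(4t) + 3C_2e^(-2t)cos(4t)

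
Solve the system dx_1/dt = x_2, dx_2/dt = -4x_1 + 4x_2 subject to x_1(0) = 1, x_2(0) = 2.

x_1(t) = e^(2t), x_2(t) = 2e^(2t)

Coefficient matrix A = [[0, 1], [-4, 4]].
Characteristic polynomial det(A - λI) = λ^2 - 4λ + 4 = 0.
Single eigenvalue λ = 2 with algebraic multiplicity 2.
Eigenvector v = (-1,-2); generalized eigenvector w with (A-λI)w=v is (2,3).
General solution: e^(2t)[K_1·v + K_2·(t·v + w)].
Applying x_1(0)=1, x_2(0)=2 gives K_1=-1, K_2=0.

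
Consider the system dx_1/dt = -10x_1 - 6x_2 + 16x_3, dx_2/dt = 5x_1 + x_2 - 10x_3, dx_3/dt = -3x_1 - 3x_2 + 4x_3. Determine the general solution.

x_1(t) = 2C_1e^(-2t) - C_2e^(-4t) + 2C_3e^(t), x_2(t) = C_2e^(-4t) - C_3e^(t), x_3(t) = C_1e^(-2t) + C_3e^(t)

Coefficient matrix A = [[-10, -6, 16], [5, 1, -10], [-3, -3, 4]].
det(A - λI) = 0 gives eigenvalues λ = -2, -4, 1.
For λ=-2: eigenvector (2,0,1).
For λ=-4: eigenvector (-1,1,0).
For λ=1: eigenvector (2,-1,1).
General solution: C_1e^(-2t)(2,0,1) + C_2e^(-4t)(-1,1,0) + C_3e^(t)(2,-1,1).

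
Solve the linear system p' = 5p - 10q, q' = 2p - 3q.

Coefficient matrix A = [[5, -10], [2, -3]].
Characteristic polynomial det(A - λI) = λ^2 - 2λ + 5 = 0.
Eigenvalues λ = 1 ± 2i (complex conjugate pair).
For λ=1+2i: an eigenvector is (-1,0) - i(-2,-1) = (-1 + 2i, 0 + i).
A real fundamental pair from Re and Im of e^((1+2i)t)v: X_1 = e^(t)(cos(2t)·(-1,0) + sin(2t)·(-2,-1)), X_2 = e^(t)(sin(2t)·(-1,0) - cos(2t)·(-2,-1)).
General solution: K_1X_1 + K_2X_2.

p(t) = -2K_1e^(t)sin(2t) - K_1e^(t)cos(2t) - K_2e^(t)sin(2t) + 2K_2e^(t)cos(2t), q(t) = -K_1e^(t)sin(2t) + K_2e^(t)cos(2t)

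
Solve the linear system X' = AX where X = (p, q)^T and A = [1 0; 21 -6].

Coefficient matrix A = [[1, 0], [21, -6]].
Characteristic polynomial det(A - λI) = λ^2 + 5λ - 6 = 0.
Eigenvalues λ = 1, -6.
For λ=1: (A-λI) row 2 is [21, -7], so an eigenvector is (1, 3).
For λ=-6: (A-λI) row 1 is [7, 0], so an eigenvector is (0, 1).
General solution: K_1e^(t)(1,3) + K_2e^(-6t)(0,1).

p(t) = K_1e^(t), q(t) = 3K_1e^(t) + K_2e^(-6t)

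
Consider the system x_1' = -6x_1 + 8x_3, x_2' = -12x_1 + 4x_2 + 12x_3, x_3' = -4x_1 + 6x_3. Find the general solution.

Coefficient matrix A = [[-6, 0, 8], [-12, 4, 12], [-4, 0, 6]].
det(A - λI) = 0 gives eigenvalues λ = 2, -2, 4.
For λ=2: eigenvector (-1,0,-1).
For λ=-2: eigenvector (2,2,1).
For λ=4: eigenvector (0,1,0).
General solution: K_1e^(2t)(-1,0,-1) + K_2e^(-2t)(2,2,1) + K_3e^(4t)(0,1,0).

x_1(t) = -K_1e^(2t) + 2K_2e^(-2t), x_2(t) = 2K_2e^(-2t) + K_3e^(4t), x_3(t) = -K_1e^(2t) + K_2e^(-2t)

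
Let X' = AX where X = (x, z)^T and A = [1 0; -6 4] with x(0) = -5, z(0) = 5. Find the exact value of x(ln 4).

-20

A = [[1,0],[-6,4]]; eigenvalues λ = 4, 1.
Eigenvectors: (0,1) for λ=4, (1,2) for λ=1.
From the initial condition, c_1 = 15, c_2 = -5.
x(ln 4) = (15)(4^4)(0) + (-5)(4^1)(1) = -20.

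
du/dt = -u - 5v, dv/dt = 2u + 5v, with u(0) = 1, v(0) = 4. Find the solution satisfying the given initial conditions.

u(t) = -23e^(2t)sin(t) + e^(2t)cos(t), v(t) = 14e^(2t)sin(t) + 4e^(2t)cos(t)

Coefficient matrix A = [[-1, -5], [2, 5]].
Characteristic polynomial det(A - λI) = λ^2 - 4λ + 5 = 0.
Eigenvalues λ = 2 ± i (complex conjugate pair).
For λ=2+i: an eigenvector is (-1,1) - i(-2,1) = (-1 + 2i, 1 - i).
A real fundamental pair from Re and Im of e^((2+i)t)v: X_1 = e^(2t)(cos(t)·(-1,1) + sin(t)·(-2,1)), X_2 = e^(2t)(sin(t)·(-1,1) - cos(t)·(-2,1)).
General solution: K_1X_1 + K_2X_2.
Applying u(0)=1, v(0)=4 gives K_1=9, K_2=5.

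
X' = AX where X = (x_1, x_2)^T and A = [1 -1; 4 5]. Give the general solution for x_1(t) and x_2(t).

x_1(t) = -K_1e^(3t) - K_2te^(3t) - K_2e^(3t), x_2(t) = 2K_1e^(3t) + 2K_2te^(3t) + 3K_2e^(3t)

Coefficient matrix A = [[1, -1], [4, 5]].
Characteristic polynomial det(A - λI) = λ^2 - 6λ + 9 = 0.
Single eigenvalue λ = 3 with algebraic multiplicity 2.
Eigenvector v = (-1,2); generalized eigenvector w with (A-λI)w=v is (-1,3).
General solution: e^(3t)[K_1·v + K_2·(t·v + w)].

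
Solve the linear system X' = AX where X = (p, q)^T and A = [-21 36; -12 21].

Coefficient matrix A = [[-21, 36], [-12, 21]].
Characteristic polynomial det(A - λI) = λ^2 - 9 = 0.
Eigenvalues λ = 3, -3.
For λ=3: (A-λI) row 1 is [-24, 36], so an eigenvector is (3, 2).
For λ=-3: (A-λI) row 1 is [-18, 36], so an eigenvector is (2, 1).
General solution: K_1e^(3t)(3,2) + K_2e^(-3t)(2,1).

p(t) = 3K_1e^(3t) + 2K_2e^(-3t), q(t) = 2K_1e^(3t) + K_2e^(-3t)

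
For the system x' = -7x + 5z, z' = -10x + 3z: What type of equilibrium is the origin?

A = [[-7,5],[-10,3]]; det(A-λI) = λ^2 + 4λ + 29.
λ = -2 ± 5i: negative real part.

stable spiral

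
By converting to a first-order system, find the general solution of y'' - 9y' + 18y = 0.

Let x_1 = y, x_2 = y'. Then x_1' = x_2 and x_2' = -18x_1 + 9x_2.
A = [[0,1],[-18,9]]; det(A-λI) = λ^2 - 9λ + 18.
Eigenvalues λ = 6, 3 with eigenvectors (1,6), (1,3).

y(t) = C_1e^(6t) + C_2e^(3t)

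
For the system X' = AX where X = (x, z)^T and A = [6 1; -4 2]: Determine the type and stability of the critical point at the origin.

unstable improper node

A = [[6,1],[-4,2]]; det(A-λI) = λ^2 - 8λ + 16.
repeated λ = 4 with a single eigenvector.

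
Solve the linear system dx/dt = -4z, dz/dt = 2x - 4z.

x(t) = -c_1e^(-2t)sin(2t) + c_1e^(-2t)cos(2t) + c_2e^(-2t)sin(2t) + c_2e^(-2t)cos(2t), z(t) = c_1e^(-2t)cos(2t) + c_2e^(-2t)sin(2t)

Coefficient matrix A = [[0, -4], [2, -4]].
Characteristic polynomial det(A - λI) = λ^2 + 4λ + 8 = 0.
Eigenvalues λ = -2 ± 2i (complex conjugate pair).
For λ=-2+2i: an eigenvector is (1,1) - i(-1,0) = (1 + i, 1).
A real fundamental pair from Re and Im of e^((-2+2i)t)v: X_1 = e^(-2t)(cos(2t)·(1,1) + sin(2t)·(-1,0)), X_2 = e^(-2t)(sin(2t)·(1,1) - cos(2t)·(-1,0)).
General solution: c_1X_1 + c_2X_2.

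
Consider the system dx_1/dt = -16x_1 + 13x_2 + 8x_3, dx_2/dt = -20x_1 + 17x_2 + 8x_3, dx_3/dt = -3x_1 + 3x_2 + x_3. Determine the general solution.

x_1(t) = C_1e^(-3t) - 3C_2e^(4t) + 2C_3e^(t), x_2(t) = C_1e^(-3t) - 4C_2e^(4t) + 2C_3e^(t), x_3(t) = -C_2e^(4t) + C_3e^(t)

Coefficient matrix A = [[-16, 13, 8], [-20, 17, 8], [-3, 3, 1]].
det(A - λI) = 0 gives eigenvalues λ = -3, 4, 1.
For λ=-3: eigenvector (1,1,0).
For λ=4: eigenvector (-3,-4,-1).
For λ=1: eigenvector (2,2,1).
General solution: C_1e^(-3t)(1,1,0) + C_2e^(4t)(-3,-4,-1) + C_3e^(t)(2,2,1).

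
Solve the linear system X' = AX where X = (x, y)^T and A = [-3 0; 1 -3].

x(t) = c_2e^(-3t), y(t) = c_1e^(-3t) + c_2te^(-3t) - 3c_2e^(-3t)

Coefficient matrix A = [[-3, 0], [1, -3]].
Characteristic polynomial det(A - λI) = λ^2 + 6λ + 9 = 0.
Single eigenvalue λ = -3 with algebraic multiplicity 2.
Eigenvector v = (0,1); generalized eigenvector w with (A-λI)w=v is (1,-3).
General solution: e^(-3t)[c_1·v + c_2·(t·v + w)].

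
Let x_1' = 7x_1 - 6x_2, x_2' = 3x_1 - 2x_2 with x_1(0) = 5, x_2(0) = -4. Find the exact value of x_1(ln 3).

A = [[7,-6],[3,-2]]; eigenvalues λ = 4, 1.
Eigenvectors: (-2,-1) for λ=4, (-1,-1) for λ=1.
From the initial condition, c_1 = -9, c_2 = 13.
x_1(ln 3) = (-9)(3^4)(-2) + (13)(3^1)(-1) = 1419.

1419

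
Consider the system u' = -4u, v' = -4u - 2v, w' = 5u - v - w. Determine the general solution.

Coefficient matrix A = [[-4, 0, 0], [-4, -2, 0], [5, -1, -1]].
det(A - λI) = 0 gives eigenvalues λ = -4, -1, -2.
For λ=-4: eigenvector (1,2,-1).
For λ=-1: eigenvector (0,0,-1).
For λ=-2: eigenvector (0,1,1).
General solution: C_1e^(-4t)(1,2,-1) + C_2e^(-t)(0,0,-1) + C_3e^(-2t)(0,1,1).

u(t) = C_1e^(-4t), v(t) = 2C_1e^(-4t) + C_3e^(-2t), w(t) = -C_1e^(-4t) - C_2e^(-t) + C_3e^(-2t)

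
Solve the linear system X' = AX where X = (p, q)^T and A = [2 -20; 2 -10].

Coefficient matrix A = [[2, -20], [2, -10]].
Characteristic polynomial det(A - λI) = λ^2 + 8λ + 20 = 0.
Eigenvalues λ = -4 ± 2i (complex conjugate pair).
For λ=-4+2i: an eigenvector is (-3,-1) - i(1,0) = (-3 - i, -1).
A real fundamental pair from Re and Im of e^((-4+2i)t)v: X_1 = e^(-4t)(cos(2t)·(-3,-1) + sin(2t)·(1,0)), X_2 = e^(-4t)(sin(2t)·(-3,-1) - cos(2t)·(1,0)).
General solution: C_1X_1 + C_2X_2.

p(t) = C_1e^(-4t)sin(2t) - 3C_1e^(-4t)cos(2t) - 3C_2e^(-4t)sin(2t) - C_2e^(-4t)cos(2t), q(t) = -C_1e^(-4t)cos(2t) - C_2e^(-4t)sin(2t)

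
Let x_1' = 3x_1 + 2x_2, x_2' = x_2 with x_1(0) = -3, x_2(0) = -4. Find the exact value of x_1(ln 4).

-432

A = [[3,2],[0,1]]; eigenvalues λ = 3, 1.
Eigenvectors: (1,0) for λ=3, (-1,1) for λ=1.
From the initial condition, c_1 = -7, c_2 = -4.
x_1(ln 4) = (-7)(4^3)(1) + (-4)(4^1)(-1) = -432.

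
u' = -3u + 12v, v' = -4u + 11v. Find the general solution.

Coefficient matrix A = [[-3, 12], [-4, 11]].
Characteristic polynomial det(A - λI) = λ^2 - 8λ + 15 = 0.
Eigenvalues λ = 5, 3.
For λ=5: (A-λI) row 1 is [-8, 12], so an eigenvector is (-3, -2).
For λ=3: (A-λI) row 1 is [-6, 12], so an eigenvector is (-2, -1).
General solution: C_1e^(5t)(-3,-2) + C_2e^(3t)(-2,-1).

u(t) = -3C_1e^(5t) - 2C_2e^(3t), v(t) = -2C_1e^(5t) - C_2e^(3t)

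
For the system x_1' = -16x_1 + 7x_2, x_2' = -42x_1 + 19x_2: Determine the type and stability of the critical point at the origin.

saddle

A = [[-16,7],[-42,19]]; det(A-λI) = λ^2 - 3λ - 10.
λ = 5, -2: opposite signs.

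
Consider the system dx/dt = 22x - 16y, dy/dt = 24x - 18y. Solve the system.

x(t) = K_1e^(6t) - 2K_2e^(-2t), y(t) = K_1e^(6t) - 3K_2e^(-2t)

Coefficient matrix A = [[22, -16], [24, -18]].
Characteristic polynomial det(A - λI) = λ^2 - 4λ - 12 = 0.
Eigenvalues λ = 6, -2.
For λ=6: (A-λI) row 1 is [16, -16], so an eigenvector is (1, 1).
For λ=-2: (A-λI) row 1 is [24, -16], so an eigenvector is (-2, -3).
General solution: K_1e^(6t)(1,1) + K_2e^(-2t)(-2,-3).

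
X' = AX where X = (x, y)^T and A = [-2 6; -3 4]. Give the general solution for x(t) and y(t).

x(t) = -C_1e^(t)sin(3t) + C_1e^(t)cos(3t) + C_2e^(t)sin(3t) + C_2e^(t)cos(3t), y(t) = -C_1e^(t)sin(3t) + C_2e^(t)cos(3t)

Coefficient matrix A = [[-2, 6], [-3, 4]].
Characteristic polynomial det(A - λI) = λ^2 - 2λ + 10 = 0.
Eigenvalues λ = 1 ± 3i (complex conjugate pair).
For λ=1+3i: an eigenvector is (1,0) - i(-1,-1) = (1 + i, 0 + i).
A real fundamental pair from Re and Im of e^((1+3i)t)v: X_1 = e^(t)(cos(3t)·(1,0) + sin(3t)·(-1,-1)), X_2 = e^(t)(sin(3t)·(1,0) - cos(3t)·(-1,-1)).
General solution: C_1X_1 + C_2X_2.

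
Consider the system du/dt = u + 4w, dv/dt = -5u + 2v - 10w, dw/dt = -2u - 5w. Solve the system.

u(t) = 2c_1e^(-t) - c_3e^(-3t), v(t) = c_2e^(2t) + c_3e^(-3t), w(t) = -c_1e^(-t) + c_3e^(-3t)

Coefficient matrix A = [[1, 0, 4], [-5, 2, -10], [-2, 0, -5]].
det(A - λI) = 0 gives eigenvalues λ = -1, 2, -3.
For λ=-1: eigenvector (2,0,-1).
For λ=2: eigenvector (0,1,0).
For λ=-3: eigenvector (-1,1,1).
General solution: c_1e^(-t)(2,0,-1) + c_2e^(2t)(0,1,0) + c_3e^(-3t)(-1,1,1).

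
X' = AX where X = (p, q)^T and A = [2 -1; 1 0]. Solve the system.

p(t) = C_1e^(t) + C_2te^(t) + 2C_2e^(t), q(t) = C_1e^(t) + C_2te^(t) + C_2e^(t)

Coefficient matrix A = [[2, -1], [1, 0]].
Characteristic polynomial det(A - λI) = λ^2 - 2λ + 1 = 0.
Single eigenvalue λ = 1 with algebraic multiplicity 2.
Eigenvector v = (1,1); generalized eigenvector w with (A-λI)w=v is (2,1).
General solution: e^(t)[C_1·v + C_2·(t·v + w)].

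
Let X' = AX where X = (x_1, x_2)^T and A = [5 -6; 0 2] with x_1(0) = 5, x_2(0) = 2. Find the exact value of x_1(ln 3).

279

A = [[5,-6],[0,2]]; eigenvalues λ = 2, 5.
Eigenvectors: (2,1) for λ=2, (1,0) for λ=5.
From the initial condition, c_1 = 2, c_2 = 1.
x_1(ln 3) = (2)(3^2)(2) + (1)(3^5)(1) = 279.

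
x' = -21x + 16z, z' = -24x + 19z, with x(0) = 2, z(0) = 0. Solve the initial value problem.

x(t) = -4e^(3t) + 6e^(-5t), z(t) = -6e^(3t) + 6e^(-5t)

Coefficient matrix A = [[-21, 16], [-24, 19]].
Characteristic polynomial det(A - λI) = λ^2 + 2λ - 15 = 0.
Eigenvalues λ = -5, 3.
For λ=-5: (A-λI) row 1 is [-16, 16], so an eigenvector is (1, 1).
For λ=3: (A-λI) row 1 is [-24, 16], so an eigenvector is (-2, -3).
General solution: C_1e^(-5t)(1,1) + C_2e^(3t)(-2,-3).
Applying x(0)=2, z(0)=0 gives C_1=6, C_2=2.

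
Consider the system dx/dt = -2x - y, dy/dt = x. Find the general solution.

x(t) = C_1e^(-t) + C_2te^(-t) + 2C_2e^(-t), y(t) = -C_1e^(-t) - C_2te^(-t) - 3C_2e^(-t)

Coefficient matrix A = [[-2, -1], [1, 0]].
Characteristic polynomial det(A - λI) = λ^2 + 2λ + 1 = 0.
Single eigenvalue λ = -1 with algebraic multiplicity 2.
Eigenvector v = (1,-1); generalized eigenvector w with (A-λI)w=v is (2,-3).
General solution: e^(-t)[C_1·v + C_2·(t·v + w)].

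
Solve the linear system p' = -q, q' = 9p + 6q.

p(t) = c_1e^(3t) + c_2te^(3t) - c_2e^(3t), q(t) = -3c_1e^(3t) - 3c_2te^(3t) + 2c_2e^(3t)

Coefficient matrix A = [[0, -1], [9, 6]].
Characteristic polynomial det(A - λI) = λ^2 - 6λ + 9 = 0.
Single eigenvalue λ = 3 with algebraic multiplicity 2.
Eigenvector v = (1,-3); generalized eigenvector w with (A-λI)w=v is (-1,2).
General solution: e^(3t)[c_1·v + c_2·(t·v + w)].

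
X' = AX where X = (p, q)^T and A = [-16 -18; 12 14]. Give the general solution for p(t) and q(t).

Coefficient matrix A = [[-16, -18], [12, 14]].
Characteristic polynomial det(A - λI) = λ^2 + 2λ - 8 = 0.
Eigenvalues λ = -4, 2.
For λ=-4: (A-λI) row 1 is [-12, -18], so an eigenvector is (-3, 2).
For λ=2: (A-λI) row 1 is [-18, -18], so an eigenvector is (1, -1).
General solution: c_1e^(-4t)(-3,2) + c_2e^(2t)(1,-1).

p(t) = -3c_1e^(-4t) + c_2e^(2t), q(t) = 2c_1e^(-4t) - c_2e^(2t)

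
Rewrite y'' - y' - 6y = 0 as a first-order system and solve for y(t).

y(t) = K_1e^(-2t) + K_2e^(3t)

Let x_1 = y, x_2 = y'. Then x_1' = x_2 and x_2' = 6x_1 + x_2.
A = [[0,1],[6,1]]; det(A-λI) = λ^2 - λ - 6.
Eigenvalues λ = -2, 3 with eigenvectors (1,-2), (1,3).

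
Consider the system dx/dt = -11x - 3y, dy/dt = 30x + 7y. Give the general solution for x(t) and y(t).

x(t) = -K_1e^(-2t)cos(3t) - K_2e^(-2t)sin(3t), y(t) = -K_1e^(-2t)sin(3t) + 3K_1e^(-2t)cos(3t) + 3K_2e^(-2t)sin(3t) + K_2e^(-2t)cos(3t)

Coefficient matrix A = [[-11, -3], [30, 7]].
Characteristic polynomial det(A - λI) = λ^2 + 4λ + 13 = 0.
Eigenvalues λ = -2 ± 3i (complex conjugate pair).
For λ=-2+3i: an eigenvector is (-1,3) - i(0,-1) = (-1, 3 + i).
A real fundamental pair from Re and Im of e^((-2+3i)t)v: X_1 = e^(-2t)(cos(3t)·(-1,3) + sin(3t)·(0,-1)), X_2 = e^(-2t)(sin(3t)·(-1,3) - cos(3t)·(0,-1)).
General solution: K_1X_1 + K_2X_2.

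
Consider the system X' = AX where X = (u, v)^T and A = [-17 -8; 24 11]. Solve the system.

Coefficient matrix A = [[-17, -8], [24, 11]].
Characteristic polynomial det(A - λI) = λ^2 + 6λ + 5 = 0.
Eigenvalues λ = -5, -1.
For λ=-5: (A-λI) row 1 is [-12, -8], so an eigenvector is (-2, 3).
For λ=-1: (A-λI) row 1 is [-16, -8], so an eigenvector is (1, -2).
General solution: c_1e^(-5t)(-2,3) + c_2e^(-t)(1,-2).

u(t) = -2c_1e^(-5t) + c_2e^(-t), v(t) = 3c_1e^(-5t) - 2c_2e^(-t)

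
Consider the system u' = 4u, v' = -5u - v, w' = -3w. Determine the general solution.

Coefficient matrix A = [[4, 0, 0], [-5, -1, 0], [0, 0, -3]].
det(A - λI) = 0 gives eigenvalues λ = -3, -1, 4.
For λ=-3: eigenvector (0,0,1).
For λ=-1: eigenvector (0,1,0).
For λ=4: eigenvector (1,-1,0).
General solution: c_1e^(-3t)(0,0,1) + c_2e^(-t)(0,1,0) + c_3e^(4t)(1,-1,0).

u(t) = c_3e^(4t), v(t) = c_2e^(-t) - c_3e^(4t), w(t) = c_1e^(-3t)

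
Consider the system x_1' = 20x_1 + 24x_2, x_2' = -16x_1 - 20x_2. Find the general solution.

x_1(t) = -c_1e^(-4t) + 3c_2e^(4t), x_2(t) = c_1e^(-4t) - 2c_2e^(4t)

Coefficient matrix A = [[20, 24], [-16, -20]].
Characteristic polynomial det(A - λI) = λ^2 - 16 = 0.
Eigenvalues λ = -4, 4.
For λ=-4: (A-λI) row 1 is [24, 24], so an eigenvector is (-1, 1).
For λ=4: (A-λI) row 1 is [16, 24], so an eigenvector is (3, -2).
General solution: c_1e^(-4t)(-1,1) + c_2e^(4t)(3,-2).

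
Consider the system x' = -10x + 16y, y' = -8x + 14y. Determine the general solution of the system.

x(t) = 2c_1e^(-2t) + c_2e^(6t), y(t) = c_1e^(-2t) + c_2e^(6t)

Coefficient matrix A = [[-10, 16], [-8, 14]].
Characteristic polynomial det(A - λI) = λ^2 - 4λ - 12 = 0.
Eigenvalues λ = -2, 6.
For λ=-2: (A-λI) row 1 is [-8, 16], so an eigenvector is (2, 1).
For λ=6: (A-λI) row 1 is [-16, 16], so an eigenvector is (1, 1).
General solution: c_1e^(-2t)(2,1) + c_2e^(6t)(1,1).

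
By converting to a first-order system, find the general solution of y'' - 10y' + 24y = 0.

y(t) = C_1e^(6t) + C_2e^(4t)

Let x_1 = y, x_2 = y'. Then x_1' = x_2 and x_2' = -24x_1 + 10x_2.
A = [[0,1],[-24,10]]; det(A-λI) = λ^2 - 10λ + 24.
Eigenvalues λ = 6, 4 with eigenvectors (1,6), (1,4).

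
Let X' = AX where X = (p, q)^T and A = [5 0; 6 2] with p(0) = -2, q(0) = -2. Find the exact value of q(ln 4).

-4064

A = [[5,0],[6,2]]; eigenvalues λ = 5, 2.
Eigenvectors: (1,2) for λ=5, (0,-1) for λ=2.
From the initial condition, c_1 = -2, c_2 = -2.
q(ln 4) = (-2)(4^5)(2) + (-2)(4^2)(-1) = -4064.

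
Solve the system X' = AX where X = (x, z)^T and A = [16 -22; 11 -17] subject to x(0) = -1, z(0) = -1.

Coefficient matrix A = [[16, -22], [11, -17]].
Characteristic polynomial det(A - λI) = λ^2 + λ - 30 = 0.
Eigenvalues λ = 5, -6.
For λ=5: (A-λI) row 1 is [11, -22], so an eigenvector is (-2, -1).
For λ=-6: (A-λI) row 1 is [22, -22], so an eigenvector is (1, 1).
General solution: C_1e^(5t)(-2,-1) + C_2e^(-6t)(1,1).
Applying x(0)=-1, z(0)=-1 gives C_1=0, C_2=-1.

x(t) = -e^(-6t), z(t) = -e^(-6t)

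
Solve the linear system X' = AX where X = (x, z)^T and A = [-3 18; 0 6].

x(t) = -2K_1e^(6t) - K_2e^(-3t), z(t) = -K_1e^(6t)

Coefficient matrix A = [[-3, 18], [0, 6]].
Characteristic polynomial det(A - λI) = λ^2 - 3λ - 18 = 0.
Eigenvalues λ = 6, -3.
For λ=6: (A-λI) row 1 is [-9, 18], so an eigenvector is (-2, -1).
For λ=-3: (A-λI) row 1 is [0, 18], so an eigenvector is (-1, 0).
General solution: K_1e^(6t)(-2,-1) + K_2e^(-3t)(-1,0).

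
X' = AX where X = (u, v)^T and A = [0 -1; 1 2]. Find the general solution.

Coefficient matrix A = [[0, -1], [1, 2]].
Characteristic polynomial det(A - λI) = λ^2 - 2λ + 1 = 0.
Single eigenvalue λ = 1 with algebraic multiplicity 2.
Eigenvector v = (-1,1); generalized eigenvector w with (A-λI)w=v is (3,-2).
General solution: e^(t)[K_1·v + K_2·(t·v + w)].

u(t) = -K_1e^(t) - K_2te^(t) + 3K_2e^(t), v(t) = K_1e^(t) + K_2te^(t) - 2K_2e^(t)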